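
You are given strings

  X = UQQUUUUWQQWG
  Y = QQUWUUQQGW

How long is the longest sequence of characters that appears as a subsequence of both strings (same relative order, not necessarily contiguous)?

Let dp[i][j] be the LCS length of the first i characters of X and the first j characters of Y. dp[i][j] = dp[i-1][j-1]+1 when the i-th and j-th characters match, else max(dp[i-1][j], dp[i][j-1]).
    ·  Q  Q  U  W  U  U  Q  Q  G  W
 ·  0  0  0  0  0  0  0  0  0  0  0
 U  0  0  0  1  1  1  1  1  1  1  1
 Q  0  1  1  1  1  1  1  2  2  2  2
 Q  0  1  2  2  2  2  2  2  3  3  3
 U  0  1  2  3  3  3  3  3  3  3  3
 U  0  1  2  3  3  4  4  4  4  4  4
 U  0  1  2  3  3  4  5  5  5  5  5
 U  0  1  2  3  3  4  5  5  5  5  5
 W  0  1  2  3  4  4  5  5  5  5  6
 Q  0  1  2  3  4  4  5  6  6  6  6
 Q  0  1  2  3  4  4  5  6  7  7  7
 W  0  1  2  3  4  4  5  6  7  7  8
 G  0  1  2  3  4  4  5  6  7  8  8
dp[12][10] = 8. One LCS (by backtracking along matches): QQUUUQQW.

8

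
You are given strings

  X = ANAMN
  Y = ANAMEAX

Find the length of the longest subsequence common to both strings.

Pick A [1,1]; then N [2,2]; then A [3,3]; then M [4,4]; all 4 characters appear in both, in order. Since dp[5][7] = 4, nothing longer is possible.

4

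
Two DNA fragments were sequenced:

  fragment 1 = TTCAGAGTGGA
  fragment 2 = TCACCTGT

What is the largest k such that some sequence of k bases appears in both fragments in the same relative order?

One common subsequence of length 5: T (fragment 1 #2, fragment 2 #1), C (fragment 1 #3, fragment 2 #2), A (fragment 1 #4, fragment 2 #3), G (fragment 1 #7, fragment 2 #7), T (fragment 1 #8, fragment 2 #8). The LCS DP gives dp[11][8] = 5, so this is optimal.

5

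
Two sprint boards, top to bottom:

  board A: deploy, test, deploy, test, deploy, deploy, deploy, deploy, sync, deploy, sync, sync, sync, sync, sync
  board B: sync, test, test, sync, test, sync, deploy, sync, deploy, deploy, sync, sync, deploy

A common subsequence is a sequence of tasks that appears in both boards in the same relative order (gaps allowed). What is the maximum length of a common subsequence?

Taking test at board A[2]=board B[3] → test at board A[4]=board B[5] → deploy at board A[5]=board B[7] → deploy at board A[6]=board B[9] → deploy at board A[7]=board B[10] → sync at board A[9]=board B[12] → deploy at board A[10]=board B[13] gives a common subsequence of length 7. The LCS DP gives dp[15][13] = 7, so this is optimal.

7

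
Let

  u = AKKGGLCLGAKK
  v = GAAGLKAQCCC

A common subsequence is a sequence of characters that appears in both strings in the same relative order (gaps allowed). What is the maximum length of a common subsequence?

4

One common subsequence of length 4: A (u #1, v #3), G (u #5, v #4), L (u #6, v #5), C (u #7, v #11), and the DP table's final entry dp[12][11] is also 4, so no common subsequence is longer.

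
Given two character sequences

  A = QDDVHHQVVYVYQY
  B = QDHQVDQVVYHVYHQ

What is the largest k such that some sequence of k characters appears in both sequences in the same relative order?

10

Match Q at A[1]=B[1]; then D at A[2]=B[2]; then D at A[3]=B[6]; then Q at A[7]=B[7]; then V at A[8]=B[8]; then V at A[9]=B[9]; then Y at A[10]=B[10]; then V at A[11]=B[12]; then Y at A[12]=B[13]; then Q at A[13]=B[15] — 10 characters in the same relative order in both. dp[14][15] = 10 confirms this is the maximum.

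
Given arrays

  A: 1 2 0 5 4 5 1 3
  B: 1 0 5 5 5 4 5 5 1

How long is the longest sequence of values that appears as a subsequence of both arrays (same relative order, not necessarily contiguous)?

6

One common subsequence of length 6: 1 (A #1, B #1), 0 (A #3, B #2), 5 (A #4, B #5), 4 (A #5, B #6), 5 (A #6, B #8), 1 (A #7, B #9). The LCS DP gives dp[8][9] = 6, so this is optimal.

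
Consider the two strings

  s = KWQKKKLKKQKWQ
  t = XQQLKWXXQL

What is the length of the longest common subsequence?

Let dp[i][j] be the LCS length of the first i characters of s and the first j characters of t. dp[i][j] = dp[i-1][j-1]+1 when the i-th and j-th characters match, else max(dp[i-1][j], dp[i][j-1]).
    ·  X  Q  Q  L  K  W  X  X  Q  L
 ·  0  0  0  0  0  0  0  0  0  0  0
 K  0  0  0  0  0  1  1  1  1  1  1
 W  0  0  0  0  0  1  2  2  2  2  2
 Q  0  0  1  1  1  1  2  2  2  3  3
 K  0  0  1  1  1  2  2  2  2  3  3
 K  0  0  1  1  1  2  2  2  2  3  3
 K  0  0  1  1  1  2  2  2  2  3  3
 L  0  0  1  1  2  2  2  2  2  3  4
 K  0  0  1  1  2  3  3  3  3  3  4
 K  0  0  1  1  2  3  3  3  3  3  4
 Q  0  0  1  2  2  3  3  3  3  4  4
 K  0  0  1  2  2  3  3  3  3  4  4
 W  0  0  1  2  2  3  4  4  4  4  4
 Q  0  0  1  2  2  3  4  4  4  5  5
dp[13][10] = 5. One LCS (by backtracking along matches): QLKWQ.

5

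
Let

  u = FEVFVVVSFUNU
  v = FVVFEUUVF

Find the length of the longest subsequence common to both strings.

6

Match F (u #4, v #1); then V (u #6, v #2); then V (u #7, v #3); then F (u #9, v #4); then U (u #10, v #6); then U (u #12, v #7) — 6 characters in the same relative order in both. Since dp[12][9] = 6, nothing longer is possible.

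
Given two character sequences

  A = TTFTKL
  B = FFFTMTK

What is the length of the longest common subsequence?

One common subsequence of length 3: T (A #1, B #4), T (A #4, B #6), K (A #5, B #7). The LCS DP gives dp[6][7] = 3, so this is optimal.

3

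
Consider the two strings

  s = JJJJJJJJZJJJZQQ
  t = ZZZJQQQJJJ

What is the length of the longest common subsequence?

4

Pick J [1,4]; then J [10,8]; then J [11,9]; then J [12,10]; all 4 characters appear in both, in order. dp[15][10] = 4 confirms this is the maximum.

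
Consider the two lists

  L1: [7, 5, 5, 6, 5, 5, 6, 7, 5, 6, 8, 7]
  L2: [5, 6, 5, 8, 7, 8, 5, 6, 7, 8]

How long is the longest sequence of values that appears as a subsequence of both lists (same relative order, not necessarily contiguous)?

Taking 5 at L1[3]=L2[1] → 6 at L1[4]=L2[2] → 5 at L1[5]=L2[3] → 5 at L1[6]=L2[7] → 6 at L1[7]=L2[8] → 7 at L1[8]=L2[9] → 8 at L1[11]=L2[10] gives a common subsequence of length 7. The LCS DP gives dp[12][10] = 7, so this is optimal.

7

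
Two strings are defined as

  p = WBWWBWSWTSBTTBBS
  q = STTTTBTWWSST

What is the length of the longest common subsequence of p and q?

One common subsequence of length 6: B at p[2]=q[6] → W at p[4]=q[8] → W at p[6]=q[9] → S at p[7]=q[10] → S at p[10]=q[11] → T at p[13]=q[12]. dp[16][12] = 6 confirms this is the maximum.

6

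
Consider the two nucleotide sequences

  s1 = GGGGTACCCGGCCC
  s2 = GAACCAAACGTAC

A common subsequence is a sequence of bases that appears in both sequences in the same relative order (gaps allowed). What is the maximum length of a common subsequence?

7

Pick G at s1[1]=s2[1] → A at s1[6]=s2[3] → C at s1[7]=s2[4] → C at s1[8]=s2[5] → C at s1[9]=s2[9] → G at s1[10]=s2[10] → C at s1[14]=s2[13]; all 7 bases appear in both, in order. The LCS DP gives dp[14][13] = 7, so this is optimal.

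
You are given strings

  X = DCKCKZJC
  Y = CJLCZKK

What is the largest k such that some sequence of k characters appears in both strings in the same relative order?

3

Let dp[i][j] be the LCS length of the first i characters of X and the first j characters of Y. dp[i][j] = dp[i-1][j-1]+1 when the i-th and j-th characters match, else max(dp[i-1][j], dp[i][j-1]).
    ·  C  J  L  C  Z  K  K
 ·  0  0  0  0  0  0  0  0
 D  0  0  0  0  0  0  0  0
 C  0  1  1  1  1  1  1  1
 K  0  1  1  1  1  1  2  2
 C  0  1  1  1  2  2  2  2
 K  0  1  1  1  2  2  3  3
 Z  0  1  1  1  2  3  3  3
 J  0  1  2  2  2  3  3  3
 C  0  1  2  2  3  3  3  3
dp[8][7] = 3. One LCS (by backtracking along matches): CKK.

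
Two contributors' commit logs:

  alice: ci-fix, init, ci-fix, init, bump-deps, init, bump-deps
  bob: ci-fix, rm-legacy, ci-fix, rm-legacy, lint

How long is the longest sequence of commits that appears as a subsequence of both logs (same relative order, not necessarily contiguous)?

2

Taking ci-fix at alice[1]=bob[1], ci-fix at alice[3]=bob[3] gives a common subsequence of length 2. The LCS DP gives dp[7][5] = 2, so this is optimal.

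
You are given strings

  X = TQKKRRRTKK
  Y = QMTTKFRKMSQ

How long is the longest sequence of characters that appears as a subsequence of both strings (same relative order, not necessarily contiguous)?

Pick T (X #1, Y #4); then K (X #3, Y #5); then R (X #7, Y #7); then K (X #9, Y #8); all 4 characters appear in both, in order. dp[10][11] = 4 confirms this is the maximum.

4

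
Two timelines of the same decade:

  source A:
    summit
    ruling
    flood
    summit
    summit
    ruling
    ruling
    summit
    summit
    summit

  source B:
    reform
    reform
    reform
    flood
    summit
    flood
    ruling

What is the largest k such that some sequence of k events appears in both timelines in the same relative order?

3

Taking summit [1,5], then flood [3,6], then ruling [7,7] gives a common subsequence of length 3. The LCS DP gives dp[10][7] = 3, so this is optimal.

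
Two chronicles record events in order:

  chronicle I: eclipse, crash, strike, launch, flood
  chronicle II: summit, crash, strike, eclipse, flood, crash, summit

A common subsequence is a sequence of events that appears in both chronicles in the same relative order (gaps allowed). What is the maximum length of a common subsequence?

3

Match crash at chronicle I[2]=chronicle II[2] → strike at chronicle I[3]=chronicle II[3] → flood at chronicle I[5]=chronicle II[5] — 3 events in the same relative order in both, and the DP table's final entry dp[5][7] is also 3, so no common subsequence is longer.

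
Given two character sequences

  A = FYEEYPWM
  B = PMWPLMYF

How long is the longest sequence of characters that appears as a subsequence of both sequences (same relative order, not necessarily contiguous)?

One common subsequence of length 3: P (A #6, B #1), then W (A #7, B #3), then M (A #8, B #6). dp[8][8] = 3 confirms this is the maximum.

3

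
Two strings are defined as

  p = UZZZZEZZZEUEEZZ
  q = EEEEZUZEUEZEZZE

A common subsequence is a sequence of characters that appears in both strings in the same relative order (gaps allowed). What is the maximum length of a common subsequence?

Taking E [6,4]; then Z [7,5]; then Z [9,7]; then E [10,8]; then U [11,9]; then E [12,10]; then E [13,12]; then Z [14,13]; then Z [15,14] gives a common subsequence of length 9. Since dp[15][15] = 9, nothing longer is possible.

9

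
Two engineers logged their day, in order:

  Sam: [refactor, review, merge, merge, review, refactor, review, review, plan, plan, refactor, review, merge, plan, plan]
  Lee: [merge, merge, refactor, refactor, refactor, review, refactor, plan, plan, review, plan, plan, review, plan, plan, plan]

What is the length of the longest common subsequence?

10

One common subsequence of length 10: merge (Sam #3, Lee #1) → merge (Sam #4, Lee #2) → review (Sam #5, Lee #6) → refactor (Sam #6, Lee #7) → review (Sam #8, Lee #10) → plan (Sam #9, Lee #11) → plan (Sam #10, Lee #12) → review (Sam #12, Lee #13) → plan (Sam #14, Lee #15) → plan (Sam #15, Lee #16). Since dp[15][16] = 10, nothing longer is possible.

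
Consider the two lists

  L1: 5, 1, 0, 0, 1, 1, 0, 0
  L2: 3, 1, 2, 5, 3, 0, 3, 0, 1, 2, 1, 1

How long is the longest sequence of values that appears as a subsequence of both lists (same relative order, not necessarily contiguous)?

5

Pick 5 (L1 #1, L2 #4); then 0 (L1 #3, L2 #6); then 0 (L1 #4, L2 #8); then 1 (L1 #5, L2 #11); then 1 (L1 #6, L2 #12); all 5 values appear in both, in order. The LCS DP gives dp[8][12] = 5, so this is optimal.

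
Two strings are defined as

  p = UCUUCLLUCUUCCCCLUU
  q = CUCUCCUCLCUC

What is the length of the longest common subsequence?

9

Taking U (p #1, q #2); then C (p #2, q #3); then U (p #3, q #4); then U (p #4, q #7); then C (p #5, q #8); then L (p #7, q #9); then C (p #9, q #10); then U (p #11, q #11); then C (p #15, q #12) gives a common subsequence of length 9. Since dp[18][12] = 9, nothing longer is possible.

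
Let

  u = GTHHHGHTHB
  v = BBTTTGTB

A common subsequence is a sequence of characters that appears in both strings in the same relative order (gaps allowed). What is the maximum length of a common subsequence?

4

Pick T at u[2]=v[5], G at u[6]=v[6], T at u[8]=v[7], B at u[10]=v[8]; all 4 characters appear in both, in order. The LCS DP gives dp[10][8] = 4, so this is optimal.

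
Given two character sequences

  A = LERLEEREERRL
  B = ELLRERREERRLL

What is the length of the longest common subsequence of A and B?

9

Taking L [1,3]; then E [2,5]; then R [3,6]; then R [7,7]; then E [8,8]; then E [9,9]; then R [10,10]; then R [11,11]; then L [12,13] gives a common subsequence of length 9. The LCS DP gives dp[12][13] = 9, so this is optimal.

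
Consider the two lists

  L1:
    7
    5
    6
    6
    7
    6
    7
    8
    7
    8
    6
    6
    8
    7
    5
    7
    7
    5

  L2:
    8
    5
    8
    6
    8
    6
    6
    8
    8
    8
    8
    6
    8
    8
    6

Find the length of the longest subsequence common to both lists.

Pick 5 at L1[2]=L2[2] → 6 at L1[3]=L2[4] → 6 at L1[4]=L2[6] → 6 at L1[6]=L2[7] → 8 at L1[8]=L2[10] → 8 at L1[10]=L2[11] → 6 at L1[11]=L2[12] → 6 at L1[12]=L2[15]; all 8 values appear in both, in order. dp[18][15] = 8 confirms this is the maximum.

8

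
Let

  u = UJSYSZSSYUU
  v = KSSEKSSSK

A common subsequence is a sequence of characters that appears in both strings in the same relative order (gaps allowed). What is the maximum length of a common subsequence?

One common subsequence of length 4: S [3,3] → S [5,6] → S [7,7] → S [8,8]. Since dp[11][9] = 4, nothing longer is possible.

4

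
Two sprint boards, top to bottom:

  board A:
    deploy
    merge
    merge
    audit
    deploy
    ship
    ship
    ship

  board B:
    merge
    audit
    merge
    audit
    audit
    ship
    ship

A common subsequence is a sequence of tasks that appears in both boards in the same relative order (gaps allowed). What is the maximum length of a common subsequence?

Pick merge [2,1]; then merge [3,3]; then audit [4,5]; then ship [7,6]; then ship [8,7]; all 5 tasks appear in both, in order. dp[8][7] = 5 confirms this is the maximum.

5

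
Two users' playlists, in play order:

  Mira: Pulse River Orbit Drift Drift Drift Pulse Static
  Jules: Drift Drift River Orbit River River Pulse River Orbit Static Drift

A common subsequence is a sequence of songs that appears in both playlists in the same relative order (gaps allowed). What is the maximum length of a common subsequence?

4

Pick Pulse at Mira[1]=Jules[7] → River at Mira[2]=Jules[8] → Orbit at Mira[3]=Jules[9] → Drift at Mira[6]=Jules[11]; all 4 songs appear in both, in order. dp[8][11] = 4 confirms this is the maximum.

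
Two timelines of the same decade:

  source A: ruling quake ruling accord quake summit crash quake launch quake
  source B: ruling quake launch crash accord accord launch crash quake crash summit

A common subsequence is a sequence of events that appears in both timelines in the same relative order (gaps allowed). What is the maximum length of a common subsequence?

Taking ruling [1,1]; then quake [2,2]; then accord [4,6]; then quake [5,9]; then summit [6,11] gives a common subsequence of length 5. dp[10][11] = 5 confirms this is the maximum.

5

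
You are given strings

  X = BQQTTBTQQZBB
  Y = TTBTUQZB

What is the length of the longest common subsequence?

Let dp[i][j] be the LCS length of the first i characters of X and the first j characters of Y. dp[i][j] = dp[i-1][j-1]+1 when the i-th and j-th characters match, else max(dp[i-1][j], dp[i][j-1]).
    ·  T  T  B  T  U  Q  Z  B
 ·  0  0  0  0  0  0  0  0  0
 B  0  0  0  1  1  1  1  1  1
 Q  0  0  0  1  1  1  2  2  2
 Q  0  0  0  1  1  1  2  2  2
 T  0  1  1  1  2  2  2  2  2
 T  0  1  2  2  2  2  2  2  2
 B  0  1  2  3  3  3  3  3  3
 T  0  1  2  3  4  4  4  4  4
 Q  0  1  2  3  4  4  5  5  5
 Q  0  1  2  3  4  4  5  5  5
 Z  0  1  2  3  4  4  5  6  6
 B  0  1  2  3  4  4  5  6  7
 B  0  1  2  3  4  4  5  6  7
dp[12][8] = 7. One LCS (by backtracking along matches): TTBTQZB.

7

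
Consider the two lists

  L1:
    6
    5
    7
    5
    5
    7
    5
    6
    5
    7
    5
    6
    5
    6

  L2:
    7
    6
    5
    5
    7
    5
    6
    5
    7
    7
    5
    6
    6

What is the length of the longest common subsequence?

Taking 6 at L1[1]=L2[2] → 5 at L1[4]=L2[3] → 5 at L1[5]=L2[4] → 7 at L1[6]=L2[5] → 5 at L1[7]=L2[6] → 6 at L1[8]=L2[7] → 5 at L1[9]=L2[8] → 7 at L1[10]=L2[10] → 5 at L1[11]=L2[11] → 6 at L1[12]=L2[12] → 6 at L1[14]=L2[13] gives a common subsequence of length 11. dp[14][13] = 11 confirms this is the maximum.

11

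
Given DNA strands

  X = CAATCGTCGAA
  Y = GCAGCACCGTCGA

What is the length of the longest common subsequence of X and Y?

9

Taking C [1,2]; then A [2,3]; then A [3,6]; then C [5,8]; then G [6,9]; then T [7,10]; then C [8,11]; then G [9,12]; then A [11,13] gives a common subsequence of length 9. dp[11][13] = 9 confirms this is the maximum.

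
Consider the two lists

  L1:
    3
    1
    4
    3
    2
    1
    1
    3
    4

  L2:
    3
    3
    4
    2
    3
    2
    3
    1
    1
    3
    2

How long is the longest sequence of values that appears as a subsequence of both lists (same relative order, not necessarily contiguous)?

One common subsequence of length 7: 3 (L1 #1, L2 #2), 4 (L1 #3, L2 #3), 3 (L1 #4, L2 #5), 2 (L1 #5, L2 #6), 1 (L1 #6, L2 #8), 1 (L1 #7, L2 #9), 3 (L1 #8, L2 #10). dp[9][11] = 7 confirms this is the maximum.

7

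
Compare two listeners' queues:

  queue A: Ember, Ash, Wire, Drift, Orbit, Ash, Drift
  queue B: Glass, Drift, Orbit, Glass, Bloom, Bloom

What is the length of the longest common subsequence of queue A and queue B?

2

One common subsequence of length 2: Drift [4,2] → Orbit [5,3]. Since dp[7][6] = 2, nothing longer is possible.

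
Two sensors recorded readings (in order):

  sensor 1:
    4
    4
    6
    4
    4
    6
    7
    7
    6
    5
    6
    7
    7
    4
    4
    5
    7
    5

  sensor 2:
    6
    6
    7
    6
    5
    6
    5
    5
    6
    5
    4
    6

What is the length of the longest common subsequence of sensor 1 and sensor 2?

Match 6 [3,1], 6 [6,2], 7 [8,3], 6 [9,4], 5 [10,5], 6 [11,6], 5 [16,8], 5 [18,10] — 8 values in the same relative order in both, and the DP table's final entry dp[18][12] is also 8, so no common subsequence is longer.

8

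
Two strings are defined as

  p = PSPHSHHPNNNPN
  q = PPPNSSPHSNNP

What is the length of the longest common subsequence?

Pick P at p[1]=q[3], then S at p[2]=q[6], then P at p[3]=q[7], then H at p[4]=q[8], then S at p[5]=q[9], then N at p[10]=q[10], then N at p[11]=q[11], then P at p[12]=q[12]; all 8 characters appear in both, in order. Since dp[13][12] = 8, nothing longer is possible.

8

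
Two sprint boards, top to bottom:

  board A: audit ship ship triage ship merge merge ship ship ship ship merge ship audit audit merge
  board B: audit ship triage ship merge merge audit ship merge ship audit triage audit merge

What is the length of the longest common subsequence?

12

Match audit [1,1], ship [3,2], triage [4,3], ship [5,4], merge [6,5], merge [7,6], ship [11,8], merge [12,9], ship [13,10], audit [14,11], audit [15,13], merge [16,14] — 12 tasks in the same relative order in both. The LCS DP gives dp[16][14] = 12, so this is optimal.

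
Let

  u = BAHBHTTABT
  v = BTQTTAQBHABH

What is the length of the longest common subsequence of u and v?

6

Let dp[i][j] be the LCS length of the first i characters of u and the first j characters of v. dp[i][j] = dp[i-1][j-1]+1 when the i-th and j-th characters match, else max(dp[i-1][j], dp[i][j-1]).
    ·  B  T  Q  T  T  A  Q  B  H  A  B  H
 ·  0  0  0  0  0  0  0  0  0  0  0  0  0
 B  0  1  1  1  1  1  1  1  1  1  1  1  1
 A  0  1  1  1  1  1  2  2  2  2  2  2  2
 H  0  1  1  1  1  1  2  2  2  3  3  3  3
 B  0  1  1  1  1  1  2  2  3  3  3  4  4
 H  0  1  1  1  1  1  2  2  3  4  4  4  5
 T  0  1  2  2  2  2  2  2  3  4  4  4  5
 T  0  1  2  2  3  3  3  3  3  4  4  4  5
 A  0  1  2  2  3  3  4  4  4  4  5  5  5
 B  0  1  2  2  3  3  4  4  5  5  5  6  6
 T  0  1  2  2  3  4  4  4  5  5  5  6  6
dp[10][12] = 6. One LCS (by backtracking along matches): BABHAB.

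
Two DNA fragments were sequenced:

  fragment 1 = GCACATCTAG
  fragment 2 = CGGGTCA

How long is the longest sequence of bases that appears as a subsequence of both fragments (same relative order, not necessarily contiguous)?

4

Taking G [1,4], T [6,5], C [7,6], A [9,7] gives a common subsequence of length 4. The LCS DP gives dp[10][7] = 4, so this is optimal.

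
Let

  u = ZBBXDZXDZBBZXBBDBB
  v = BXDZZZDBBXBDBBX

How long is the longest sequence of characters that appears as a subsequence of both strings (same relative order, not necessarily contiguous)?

12

Match B [3,1]; then X [4,2]; then D [5,3]; then Z [6,6]; then D [8,7]; then B [10,8]; then B [11,9]; then X [13,10]; then B [15,11]; then D [16,12]; then B [17,13]; then B [18,14] — 12 characters in the same relative order in both. The LCS DP gives dp[18][15] = 12, so this is optimal.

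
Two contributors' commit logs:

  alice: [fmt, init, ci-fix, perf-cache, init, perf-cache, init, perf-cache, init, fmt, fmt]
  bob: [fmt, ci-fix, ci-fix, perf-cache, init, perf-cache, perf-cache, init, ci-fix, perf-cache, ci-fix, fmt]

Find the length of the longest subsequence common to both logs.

Taking fmt (alice #1, bob #1) → ci-fix (alice #3, bob #3) → perf-cache (alice #4, bob #4) → init (alice #5, bob #5) → perf-cache (alice #6, bob #7) → init (alice #7, bob #8) → perf-cache (alice #8, bob #10) → fmt (alice #11, bob #12) gives a common subsequence of length 8. dp[11][12] = 8 confirms this is the maximum.

8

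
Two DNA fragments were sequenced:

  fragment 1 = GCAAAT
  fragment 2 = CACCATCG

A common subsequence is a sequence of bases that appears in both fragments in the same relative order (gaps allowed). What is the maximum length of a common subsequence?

Let dp[i][j] be the LCS length of the first i bases of fragment 1 and the first j bases of fragment 2. dp[i][j] = dp[i-1][j-1]+1 when the i-th and j-th bases match, else max(dp[i-1][j], dp[i][j-1]).
    ·  C  A  C  C  A  T  C  G
 ·  0  0  0  0  0  0  0  0  0
 G  0  0  0  0  0  0  0  0  1
 C  0  1  1  1  1  1  1  1  1
 A  0  1  2  2  2  2  2  2  2
 A  0  1  2  2  2  3  3  3  3
 A  0  1  2  2  2  3  3  3  3
 T  0  1  2  2  2  3  4  4  4
dp[6][8] = 4. One LCS (by backtracking along matches): CAAT.

4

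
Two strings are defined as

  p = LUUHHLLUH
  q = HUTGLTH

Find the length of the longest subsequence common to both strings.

Let dp[i][j] be the LCS length of the first i characters of p and the first j characters of q. dp[i][j] = dp[i-1][j-1]+1 when the i-th and j-th characters match, else max(dp[i-1][j], dp[i][j-1]).
    ·  H  U  T  G  L  T  H
 ·  0  0  0  0  0  0  0  0
 L  0  0  0  0  0  1  1  1
 U  0  0  1  1  1  1  1  1
 U  0  0  1  1  1  1  1  1
 H  0  1  1  1  1  1  1  2
 H  0  1  1  1  1  1  1  2
 L  0  1  1  1  1  2  2  2
 L  0  1  1  1  1  2  2  2
 U  0  1  2  2  2  2  2  2
 H  0  1  2  2  2  2  2  3
dp[9][7] = 3. One LCS (by backtracking along matches): ULH.

3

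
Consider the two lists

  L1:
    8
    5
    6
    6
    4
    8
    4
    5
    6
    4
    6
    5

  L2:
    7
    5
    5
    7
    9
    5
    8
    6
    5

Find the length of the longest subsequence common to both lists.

4

One common subsequence of length 4: 5 at L1[2]=L2[6]; then 8 at L1[6]=L2[7]; then 6 at L1[11]=L2[8]; then 5 at L1[12]=L2[9]. Since dp[12][9] = 4, nothing longer is possible.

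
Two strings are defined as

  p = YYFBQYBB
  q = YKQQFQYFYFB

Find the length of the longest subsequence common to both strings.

One common subsequence of length 5: Y (p #1, q #1) → Y (p #2, q #7) → F (p #3, q #8) → Y (p #6, q #9) → B (p #8, q #11), and the DP table's final entry dp[8][11] is also 5, so no common subsequence is longer.

5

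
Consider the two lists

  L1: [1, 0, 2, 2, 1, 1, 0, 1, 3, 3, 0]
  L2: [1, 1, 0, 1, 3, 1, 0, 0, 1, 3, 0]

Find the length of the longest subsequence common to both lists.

One common subsequence of length 8: 1 [1,2], 0 [2,3], 1 [5,4], 1 [6,6], 0 [7,8], 1 [8,9], 3 [10,10], 0 [11,11]. dp[11][11] = 8 confirms this is the maximum.

8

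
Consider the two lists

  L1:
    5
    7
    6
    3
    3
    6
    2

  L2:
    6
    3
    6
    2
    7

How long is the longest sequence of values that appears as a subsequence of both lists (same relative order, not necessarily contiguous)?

One common subsequence of length 4: 6 [3,1] → 3 [5,2] → 6 [6,3] → 2 [7,4]. Since dp[7][5] = 4, nothing longer is possible.

4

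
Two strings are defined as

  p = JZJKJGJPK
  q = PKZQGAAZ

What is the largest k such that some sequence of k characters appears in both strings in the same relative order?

Let dp[i][j] be the LCS length of the first i characters of p and the first j characters of q. dp[i][j] = dp[i-1][j-1]+1 when the i-th and j-th characters match, else max(dp[i-1][j], dp[i][j-1]).
    ·  P  K  Z  Q  G  A  A  Z
 ·  0  0  0  0  0  0  0  0  0
 J  0  0  0  0  0  0  0  0  0
 Z  0  0  0  1  1  1  1  1  1
 J  0  0  0  1  1  1  1  1  1
 K  0  0  1  1  1  1  1  1  1
 J  0  0  1  1  1  1  1  1  1
 G  0  0  1  1  1  2  2  2  2
 J  0  0  1  1  1  2  2  2  2
 P  0  1  1  1  1  2  2  2  2
 K  0  1  2  2  2  2  2  2  2
dp[9][8] = 2. One LCS (by backtracking along matches): ZG.

2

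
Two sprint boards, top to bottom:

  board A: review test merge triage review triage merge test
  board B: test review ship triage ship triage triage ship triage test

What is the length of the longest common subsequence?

Taking review at board A[1]=board B[2], triage at board A[4]=board B[7], triage at board A[6]=board B[9], test at board A[8]=board B[10] gives a common subsequence of length 4, and the DP table's final entry dp[8][10] is also 4, so no common subsequence is longer.

4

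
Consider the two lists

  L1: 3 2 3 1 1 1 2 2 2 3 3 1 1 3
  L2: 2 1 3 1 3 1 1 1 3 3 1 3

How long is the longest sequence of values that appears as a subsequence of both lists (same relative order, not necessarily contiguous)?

Match 3 at L1[1]=L2[3], 3 at L1[3]=L2[5], 1 at L1[4]=L2[6], 1 at L1[5]=L2[7], 1 at L1[6]=L2[8], 3 at L1[10]=L2[9], 3 at L1[11]=L2[10], 1 at L1[13]=L2[11], 3 at L1[14]=L2[12] — 9 values in the same relative order in both. Since dp[14][12] = 9, nothing longer is possible.

9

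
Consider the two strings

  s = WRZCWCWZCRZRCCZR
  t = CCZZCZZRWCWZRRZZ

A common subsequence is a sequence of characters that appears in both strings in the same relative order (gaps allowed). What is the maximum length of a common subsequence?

9

Pick Z [3,4] → C [4,5] → W [5,9] → C [6,10] → W [7,11] → Z [8,12] → R [10,14] → Z [11,15] → Z [15,16]; all 9 characters appear in both, in order, and the DP table's final entry dp[16][16] is also 9, so no common subsequence is longer.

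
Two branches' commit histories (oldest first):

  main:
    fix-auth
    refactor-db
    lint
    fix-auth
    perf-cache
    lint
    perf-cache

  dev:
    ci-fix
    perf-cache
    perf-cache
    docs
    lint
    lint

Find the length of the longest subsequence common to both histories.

2

One common subsequence of length 2: lint [3,5]; then lint [6,6], and the DP table's final entry dp[7][6] is also 2, so no common subsequence is longer.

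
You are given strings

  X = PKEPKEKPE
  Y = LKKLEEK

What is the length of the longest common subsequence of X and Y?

One common subsequence of length 4: K [2,3] → E [3,5] → E [6,6] → K [7,7]. The LCS DP gives dp[9][7] = 4, so this is optimal.

4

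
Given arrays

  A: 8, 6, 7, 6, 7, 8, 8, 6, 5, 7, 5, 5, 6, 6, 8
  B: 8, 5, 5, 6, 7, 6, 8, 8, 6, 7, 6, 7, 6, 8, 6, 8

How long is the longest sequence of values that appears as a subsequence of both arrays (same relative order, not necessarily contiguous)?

Pick 8 at A[1]=B[1] → 6 at A[2]=B[4] → 7 at A[3]=B[5] → 6 at A[4]=B[6] → 8 at A[6]=B[7] → 8 at A[7]=B[8] → 6 at A[8]=B[11] → 7 at A[10]=B[12] → 6 at A[13]=B[13] → 6 at A[14]=B[15] → 8 at A[15]=B[16]; all 11 values appear in both, in order. Since dp[15][16] = 11, nothing longer is possible.

11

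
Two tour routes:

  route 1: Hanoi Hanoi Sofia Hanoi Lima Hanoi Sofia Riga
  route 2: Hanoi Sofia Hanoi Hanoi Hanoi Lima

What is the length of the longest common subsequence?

Pick Hanoi [1,3], then Hanoi [2,4], then Hanoi [4,5], then Lima [5,6]; all 4 stops appear in both, in order, and the DP table's final entry dp[8][6] is also 4, so no common subsequence is longer.

4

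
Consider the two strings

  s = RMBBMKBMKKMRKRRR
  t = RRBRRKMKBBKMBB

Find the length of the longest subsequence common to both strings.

Taking R (s #1, t #2) → B (s #3, t #3) → M (s #5, t #7) → K (s #6, t #8) → B (s #7, t #10) → K (s #10, t #11) → M (s #11, t #12) gives a common subsequence of length 7. dp[16][14] = 7 confirms this is the maximum.

7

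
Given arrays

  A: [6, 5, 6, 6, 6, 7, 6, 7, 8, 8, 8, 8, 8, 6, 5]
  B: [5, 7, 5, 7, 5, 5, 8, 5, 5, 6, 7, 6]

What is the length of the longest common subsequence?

Match 5 [2,3]; then 7 [6,4]; then 6 [7,10]; then 7 [8,11]; then 6 [14,12] — 5 values in the same relative order in both, and the DP table's final entry dp[15][12] is also 5, so no common subsequence is longer.

5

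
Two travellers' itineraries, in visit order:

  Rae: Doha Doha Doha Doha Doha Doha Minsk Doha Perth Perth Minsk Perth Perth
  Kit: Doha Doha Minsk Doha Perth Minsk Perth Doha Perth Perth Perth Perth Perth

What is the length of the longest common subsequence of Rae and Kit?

Match Doha (Rae #1, Kit #1); then Doha (Rae #2, Kit #2); then Doha (Rae #3, Kit #4); then Minsk (Rae #7, Kit #6); then Doha (Rae #8, Kit #8); then Perth (Rae #9, Kit #10); then Perth (Rae #10, Kit #11); then Perth (Rae #12, Kit #12); then Perth (Rae #13, Kit #13) — 9 stops in the same relative order in both, and the DP table's final entry dp[13][13] is also 9, so no common subsequence is longer.

9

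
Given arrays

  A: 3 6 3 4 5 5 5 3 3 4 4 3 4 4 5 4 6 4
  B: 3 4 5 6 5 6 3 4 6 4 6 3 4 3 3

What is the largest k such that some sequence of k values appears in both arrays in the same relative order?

One common subsequence of length 9: 3 at A[3]=B[1]; then 4 at A[4]=B[2]; then 5 at A[5]=B[3]; then 5 at A[6]=B[5]; then 3 at A[9]=B[7]; then 4 at A[10]=B[8]; then 4 at A[11]=B[10]; then 3 at A[12]=B[12]; then 4 at A[13]=B[13], and the DP table's final entry dp[18][15] is also 9, so no common subsequence is longer.

9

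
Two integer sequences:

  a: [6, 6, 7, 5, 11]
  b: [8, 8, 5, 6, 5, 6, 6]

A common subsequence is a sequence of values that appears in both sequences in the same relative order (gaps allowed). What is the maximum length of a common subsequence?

2

Taking 6 [1,6] → 6 [2,7] gives a common subsequence of length 2, and the DP table's final entry dp[5][7] is also 2, so no common subsequence is longer.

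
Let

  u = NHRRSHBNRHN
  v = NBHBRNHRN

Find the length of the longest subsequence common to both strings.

6

Let dp[i][j] be the LCS length of the first i characters of u and the first j characters of v. dp[i][j] = dp[i-1][j-1]+1 when the i-th and j-th characters match, else max(dp[i-1][j], dp[i][j-1]).
    ·  N  B  H  B  R  N  H  R  N
 ·  0  0  0  0  0  0  0  0  0  0
 N  0  1  1  1  1  1  1  1  1  1
 H  0  1  1  2  2  2  2  2  2  2
 R  0  1  1  2  2  3  3  3  3  3
 R  0  1  1  2  2  3  3  3  4  4
 S  0  1  1  2  2  3  3  3  4  4
 H  0  1  1  2  2  3  3  4  4  4
 B  0  1  2  2  3  3  3  4  4  4
 N  0  1  2  2  3  3  4  4  4  5
 R  0  1  2  2  3  4  4  4  5  5
 H  0  1  2  3  3  4  4  5  5  5
 N  0  1  2  3  3  4  5  5  5  6
dp[11][9] = 6. One LCS (by backtracking along matches): NHRHRN.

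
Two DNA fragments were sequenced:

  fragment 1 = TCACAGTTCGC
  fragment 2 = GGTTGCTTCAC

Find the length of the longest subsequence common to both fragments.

6

Let dp[i][j] be the LCS length of the first i bases of fragment 1 and the first j bases of fragment 2. dp[i][j] = dp[i-1][j-1]+1 when the i-th and j-th bases match, else max(dp[i-1][j], dp[i][j-1]).
    ·  G  G  T  T  G  C  T  T  C  A  C
 ·  0  0  0  0  0  0  0  0  0  0  0  0
 T  0  0  0  1  1  1  1  1  1  1  1  1
 C  0  0  0  1  1  1  2  2  2  2  2  2
 A  0  0  0  1  1  1  2  2  2  2  3  3
 C  0  0  0  1  1  1  2  2  2  3  3  4
 A  0  0  0  1  1  1  2  2  2  3  4  4
 G  0  1  1  1  1  2  2  2  2  3  4  4
 T  0  1  1  2  2  2  2  3  3  3  4  4
 T  0  1  1  2  3  3  3  3  4  4  4  4
 C  0  1  1  2  3  3  4  4  4  5  5  5
 G  0  1  2  2  3  4  4  4  4  5  5  5
 C  0  1  2  2  3  4  5  5  5  5  5  6
dp[11][11] = 6. One LCS (by backtracking along matches): TCTTCC.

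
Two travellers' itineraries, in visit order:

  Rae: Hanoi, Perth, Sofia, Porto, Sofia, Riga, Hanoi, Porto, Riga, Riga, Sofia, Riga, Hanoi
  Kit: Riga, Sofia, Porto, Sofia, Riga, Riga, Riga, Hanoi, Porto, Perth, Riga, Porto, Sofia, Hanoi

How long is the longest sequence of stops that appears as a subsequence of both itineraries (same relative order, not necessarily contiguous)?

Taking Sofia at Rae[3]=Kit[2] → Porto at Rae[4]=Kit[3] → Sofia at Rae[5]=Kit[4] → Riga at Rae[6]=Kit[7] → Hanoi at Rae[7]=Kit[8] → Porto at Rae[8]=Kit[9] → Riga at Rae[9]=Kit[11] → Sofia at Rae[11]=Kit[13] → Hanoi at Rae[13]=Kit[14] gives a common subsequence of length 9. The LCS DP gives dp[13][14] = 9, so this is optimal.

9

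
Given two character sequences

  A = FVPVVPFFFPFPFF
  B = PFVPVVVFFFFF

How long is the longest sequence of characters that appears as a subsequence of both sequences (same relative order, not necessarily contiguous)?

10

Pick F [1,2]; then V [2,3]; then P [3,4]; then V [4,6]; then V [5,7]; then F [8,8]; then F [9,9]; then F [11,10]; then F [13,11]; then F [14,12]; all 10 characters appear in both, in order, and the DP table's final entry dp[14][12] is also 10, so no common subsequence is longer.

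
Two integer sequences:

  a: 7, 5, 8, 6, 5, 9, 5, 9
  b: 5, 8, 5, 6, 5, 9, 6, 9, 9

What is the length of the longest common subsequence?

6

Match 5 [2,1]; then 8 [3,2]; then 6 [4,4]; then 5 [5,5]; then 9 [6,8]; then 9 [8,9] — 6 values in the same relative order in both, and the DP table's final entry dp[8][9] is also 6, so no common subsequence is longer.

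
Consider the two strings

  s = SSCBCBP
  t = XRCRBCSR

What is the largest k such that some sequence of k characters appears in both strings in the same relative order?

3

One common subsequence of length 3: C at s[3]=t[3] → B at s[4]=t[5] → C at s[5]=t[6], and the DP table's final entry dp[7][8] is also 3, so no common subsequence is longer.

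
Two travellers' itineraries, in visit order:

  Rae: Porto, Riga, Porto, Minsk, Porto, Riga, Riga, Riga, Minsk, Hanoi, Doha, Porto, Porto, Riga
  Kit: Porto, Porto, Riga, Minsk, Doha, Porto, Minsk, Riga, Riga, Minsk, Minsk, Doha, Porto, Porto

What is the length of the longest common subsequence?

One common subsequence of length 10: Porto [1,2], then Riga [2,3], then Porto [3,6], then Minsk [4,7], then Riga [6,8], then Riga [7,9], then Minsk [9,11], then Doha [11,12], then Porto [12,13], then Porto [13,14]. The LCS DP gives dp[14][14] = 10, so this is optimal.

10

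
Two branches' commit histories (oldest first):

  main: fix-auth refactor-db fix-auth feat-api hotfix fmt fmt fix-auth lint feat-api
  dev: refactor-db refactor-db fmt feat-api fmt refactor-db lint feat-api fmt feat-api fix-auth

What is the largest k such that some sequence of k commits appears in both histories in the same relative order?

5

Taking refactor-db [2,2]; then feat-api [4,4]; then fmt [6,5]; then fmt [7,9]; then fix-auth [8,11] gives a common subsequence of length 5. dp[10][11] = 5 confirms this is the maximum.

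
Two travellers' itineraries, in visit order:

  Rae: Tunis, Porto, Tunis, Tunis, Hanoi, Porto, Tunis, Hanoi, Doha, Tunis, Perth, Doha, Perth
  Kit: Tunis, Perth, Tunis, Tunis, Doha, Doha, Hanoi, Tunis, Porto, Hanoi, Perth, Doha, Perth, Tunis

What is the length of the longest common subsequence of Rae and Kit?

9

Pick Tunis (Rae #1, Kit #1) → Tunis (Rae #3, Kit #3) → Tunis (Rae #4, Kit #4) → Hanoi (Rae #5, Kit #7) → Porto (Rae #6, Kit #9) → Hanoi (Rae #8, Kit #10) → Perth (Rae #11, Kit #11) → Doha (Rae #12, Kit #12) → Perth (Rae #13, Kit #13); all 9 stops appear in both, in order. The LCS DP gives dp[13][14] = 9, so this is optimal.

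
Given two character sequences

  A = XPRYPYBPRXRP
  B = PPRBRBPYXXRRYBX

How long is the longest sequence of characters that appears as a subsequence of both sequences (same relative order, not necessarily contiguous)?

One common subsequence of length 6: P (A #2, B #2), then R (A #3, B #5), then Y (A #4, B #8), then Y (A #6, B #13), then B (A #7, B #14), then X (A #10, B #15). The LCS DP gives dp[12][15] = 6, so this is optimal.

6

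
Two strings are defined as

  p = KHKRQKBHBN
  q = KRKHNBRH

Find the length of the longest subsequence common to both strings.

Taking K (p #3, q #1), R (p #4, q #2), K (p #6, q #3), B (p #7, q #6), H (p #8, q #8) gives a common subsequence of length 5, and the DP table's final entry dp[10][8] is also 5, so no common subsequence is longer.

5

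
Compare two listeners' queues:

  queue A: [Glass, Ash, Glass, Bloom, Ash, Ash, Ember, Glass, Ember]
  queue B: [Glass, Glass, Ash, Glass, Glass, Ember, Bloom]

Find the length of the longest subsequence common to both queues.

Taking Glass (queue A #1, queue B #2) → Ash (queue A #2, queue B #3) → Glass (queue A #3, queue B #4) → Glass (queue A #8, queue B #5) → Ember (queue A #9, queue B #6) gives a common subsequence of length 5. dp[9][7] = 5 confirms this is the maximum.

5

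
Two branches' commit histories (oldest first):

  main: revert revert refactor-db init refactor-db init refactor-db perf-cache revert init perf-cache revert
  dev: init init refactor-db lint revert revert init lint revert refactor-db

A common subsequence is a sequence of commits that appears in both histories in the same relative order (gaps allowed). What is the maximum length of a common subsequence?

6

Pick init [4,1] → init [6,2] → refactor-db [7,3] → revert [9,6] → init [10,7] → revert [12,9]; all 6 commits appear in both, in order, and the DP table's final entry dp[12][10] is also 6, so no common subsequence is longer.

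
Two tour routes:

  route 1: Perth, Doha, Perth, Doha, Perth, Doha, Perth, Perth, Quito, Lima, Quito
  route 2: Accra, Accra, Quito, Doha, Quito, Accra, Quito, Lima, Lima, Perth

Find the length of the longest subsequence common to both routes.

Pick Doha [2,4]; then Quito [9,7]; then Lima [10,9]; all 3 stops appear in both, in order, and the DP table's final entry dp[11][10] is also 3, so no common subsequence is longer.

3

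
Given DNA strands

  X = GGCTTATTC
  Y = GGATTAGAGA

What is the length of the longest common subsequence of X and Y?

5

Let dp[i][j] be the LCS length of the first i bases of X and the first j bases of Y. dp[i][j] = dp[i-1][j-1]+1 when the i-th and j-th bases match, else max(dp[i-1][j], dp[i][j-1]).
    ·  G  G  A  T  T  A  G  A  G  A
 ·  0  0  0  0  0  0  0  0  0  0  0
 G  0  1  1  1  1  1  1  1  1  1  1
 G  0  1  2  2  2  2  2  2  2  2  2
 C  0  1  2  2  2  2  2  2  2  2  2
 T  0  1  2  2  3  3  3  3  3  3  3
 T  0  1  2  2  3  4  4  4  4  4  4
 A  0  1  2  3  3  4  5  5  5  5  5
 T  0  1  2  3  4  4  5  5  5  5  5
 T  0  1  2  3  4  5  5  5  5  5  5
 C  0  1  2  3  4  5  5  5  5  5  5
dp[9][10] = 5. One LCS (by backtracking along matches): GGTTA.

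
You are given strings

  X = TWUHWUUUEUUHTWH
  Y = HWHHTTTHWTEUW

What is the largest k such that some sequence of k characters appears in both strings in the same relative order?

Pick T (X #1, Y #7), then H (X #4, Y #8), then W (X #5, Y #9), then E (X #9, Y #11), then U (X #11, Y #12), then W (X #14, Y #13); all 6 characters appear in both, in order. dp[15][13] = 6 confirms this is the maximum.

6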